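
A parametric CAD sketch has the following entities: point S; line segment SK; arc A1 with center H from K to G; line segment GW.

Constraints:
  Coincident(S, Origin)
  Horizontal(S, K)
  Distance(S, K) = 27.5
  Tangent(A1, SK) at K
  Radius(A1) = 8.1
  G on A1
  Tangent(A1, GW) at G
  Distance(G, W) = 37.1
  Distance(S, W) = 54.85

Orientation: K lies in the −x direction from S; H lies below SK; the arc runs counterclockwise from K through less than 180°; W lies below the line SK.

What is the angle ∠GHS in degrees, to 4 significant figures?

172.3°

S is at the origin; S and K share the same y with |SK| = 27.5 and K on the −x side, so K = (-27.50, 0.000). A1 meets SK tangentially, so HK is at right angles to SK, so H = K + (0, -8.1) = (-27.50, -8.100). Since HG ⟂ GW (tangency), |HW| = √(8.1² + 37.1²) = 37.97 regardless of where G sits on A1. So W lies on both circle(S, 54.85) and circle(H, 37.97); the below-SK intersection is W = (-29.88, -46.00). G is the foot of the tangent from W: G = (-35.51, -9.329).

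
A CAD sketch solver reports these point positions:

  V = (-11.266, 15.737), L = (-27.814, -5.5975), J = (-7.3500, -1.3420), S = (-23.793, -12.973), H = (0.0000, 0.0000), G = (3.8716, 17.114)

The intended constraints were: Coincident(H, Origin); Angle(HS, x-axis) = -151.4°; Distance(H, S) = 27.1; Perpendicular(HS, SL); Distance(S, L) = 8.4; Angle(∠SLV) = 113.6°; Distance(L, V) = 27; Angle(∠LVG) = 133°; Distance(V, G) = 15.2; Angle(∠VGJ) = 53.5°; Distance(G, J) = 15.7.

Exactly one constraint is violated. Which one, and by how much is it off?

Distance(G, J) = 15.7 — off by 5.90.

H = (0.00, 0.00) ✓; HS at -151.4° ✓; |HS| = 27.10 ✓; ∠(HS, SL) = 90.00° ✓; |SL| = 8.400 ✓; ∠SLV = 113.6° ✓; |LV| = 27.00 ✓; ∠LVG = 133.0° ✓; |VG| = 15.20 ✓; ∠VGJ = 53.50° ✓; |GJ| = 21.60 ✗.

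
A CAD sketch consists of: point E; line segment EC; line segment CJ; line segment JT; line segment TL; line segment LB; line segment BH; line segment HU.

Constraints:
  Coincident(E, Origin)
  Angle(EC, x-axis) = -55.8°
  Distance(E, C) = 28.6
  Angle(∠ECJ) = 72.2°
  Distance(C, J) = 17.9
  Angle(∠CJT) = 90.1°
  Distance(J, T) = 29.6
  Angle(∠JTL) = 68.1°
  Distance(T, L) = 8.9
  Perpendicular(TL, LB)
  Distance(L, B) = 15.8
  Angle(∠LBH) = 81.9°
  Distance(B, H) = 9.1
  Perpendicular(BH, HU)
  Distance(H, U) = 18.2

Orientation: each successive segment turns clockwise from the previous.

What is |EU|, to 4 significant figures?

7.338

∠LBH = 81.9° gives BH at 166.5° from the x-axis; with |BH| = 9.1, H = (-10.98, -14.77). BH ⟂ HU, so HU runs at 76.50°; with |HU| = 18.2, U = (-6.729, 2.927). Then |EU| = |U − E| = 7.338.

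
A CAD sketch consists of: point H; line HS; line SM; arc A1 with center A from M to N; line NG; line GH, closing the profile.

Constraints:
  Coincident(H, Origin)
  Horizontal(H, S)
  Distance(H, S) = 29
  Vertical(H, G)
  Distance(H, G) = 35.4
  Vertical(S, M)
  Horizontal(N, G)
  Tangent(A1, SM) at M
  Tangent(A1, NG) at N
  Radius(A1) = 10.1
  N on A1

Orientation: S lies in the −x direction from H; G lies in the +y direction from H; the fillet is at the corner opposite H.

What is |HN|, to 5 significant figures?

40.129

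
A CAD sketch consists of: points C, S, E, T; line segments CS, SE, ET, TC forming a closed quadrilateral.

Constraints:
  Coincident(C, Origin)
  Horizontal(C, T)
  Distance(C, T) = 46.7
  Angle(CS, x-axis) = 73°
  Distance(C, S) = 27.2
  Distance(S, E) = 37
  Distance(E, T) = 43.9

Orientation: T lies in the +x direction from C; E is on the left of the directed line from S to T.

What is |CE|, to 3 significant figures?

59.5

Checks: |SE| = 37.00 ✓; |ET| = 43.90 ✓.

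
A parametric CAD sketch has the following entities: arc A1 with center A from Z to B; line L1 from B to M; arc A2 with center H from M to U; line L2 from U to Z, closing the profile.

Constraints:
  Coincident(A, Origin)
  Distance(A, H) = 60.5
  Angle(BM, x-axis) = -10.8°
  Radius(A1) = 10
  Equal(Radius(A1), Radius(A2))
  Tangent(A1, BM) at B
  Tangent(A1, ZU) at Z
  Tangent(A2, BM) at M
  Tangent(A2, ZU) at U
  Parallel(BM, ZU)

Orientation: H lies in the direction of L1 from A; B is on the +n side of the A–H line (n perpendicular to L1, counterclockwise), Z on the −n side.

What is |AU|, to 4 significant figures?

61.32

The slot axis is L1's direction at -10.8°, so u = (cos -10.8°, sin -10.8°) = (0.9823, -0.1874) and n = (−sin -10.8°, cos -10.8°) = (0.1874, 0.9823). A is at the origin and H lies 60.5 along u from A, so H = 60.5·u = (59.43, -11.34). Tangency of A1 to both parallel lines with radius 10.0 puts B and Z at A ± 10.0·n: B = (1.874, 9.823), Z = (-1.874, -9.823). Equal radii place M and U the same way about H: M = H + 10.0·n = (61.30, -1.514), U = H − 10.0·n = (57.55, -21.16). Then |AU| = |U − A| = 61.32.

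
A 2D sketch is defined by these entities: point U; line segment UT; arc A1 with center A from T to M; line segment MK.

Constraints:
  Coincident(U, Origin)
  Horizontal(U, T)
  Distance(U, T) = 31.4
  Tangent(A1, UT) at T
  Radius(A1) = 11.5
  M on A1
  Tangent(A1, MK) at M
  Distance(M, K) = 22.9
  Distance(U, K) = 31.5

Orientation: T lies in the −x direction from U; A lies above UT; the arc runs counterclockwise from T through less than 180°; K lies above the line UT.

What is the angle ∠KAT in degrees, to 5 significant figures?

132.71°

Checks: |AM| = 11.50 ✓; ∠(AM, MK) = 90.00° ✓; |MK| = 22.90 ✓; |UK| = 31.50 ✓.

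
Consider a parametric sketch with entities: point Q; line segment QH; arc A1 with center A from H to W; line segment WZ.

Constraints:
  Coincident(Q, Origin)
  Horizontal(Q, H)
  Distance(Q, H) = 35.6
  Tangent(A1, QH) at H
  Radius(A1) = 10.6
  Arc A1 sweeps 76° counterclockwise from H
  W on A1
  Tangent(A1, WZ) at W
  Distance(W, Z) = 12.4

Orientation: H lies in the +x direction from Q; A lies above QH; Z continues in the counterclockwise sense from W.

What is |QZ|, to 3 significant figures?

52.8

Q is at the origin; QH is horizontal with |QH| = 35.6 and H on the +x side, so H = (35.6, 0.00). Tangency of A1 to QH means the radius AH is perpendicular to QH, so A = H + (0, 10.6) = (35.6, 10.6). On A1, H sits at bearing -90° from A; a 76° counterclockwise sweep puts W at bearing -14°, so W = A + 10.6·(cos -14°, sin -14°) = (45.9, 8.04). Tangency of A1 to WZ means the radius AW is perpendicular to WZ, so WZ runs along (−sin -14°, cos -14°); with |WZ| = 12.4, Z = (48.9, 20.1). Then |QZ| = |Z − Q| = 52.8.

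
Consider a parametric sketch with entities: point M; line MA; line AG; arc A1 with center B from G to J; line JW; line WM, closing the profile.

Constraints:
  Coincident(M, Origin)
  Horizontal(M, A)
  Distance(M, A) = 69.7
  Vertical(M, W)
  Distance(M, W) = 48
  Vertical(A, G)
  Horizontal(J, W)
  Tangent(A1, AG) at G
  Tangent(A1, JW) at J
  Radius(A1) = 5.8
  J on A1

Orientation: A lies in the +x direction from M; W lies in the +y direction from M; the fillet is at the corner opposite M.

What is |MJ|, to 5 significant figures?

79.920

The virtual corner opposite M is at (69.700, 48.000). A1 meets AG tangentially, so BG is at right angles to AG and the tangent condition forces BJ to be normal to JW, with radius 5.8, so the center B sits 5.8 in from both sides at B = (63.900, 42.200). That places the tangent points at G = (69.700, 42.200) on AG and J = (63.900, 48.000) on JW. Then |MJ| = |J − M| = 79.920.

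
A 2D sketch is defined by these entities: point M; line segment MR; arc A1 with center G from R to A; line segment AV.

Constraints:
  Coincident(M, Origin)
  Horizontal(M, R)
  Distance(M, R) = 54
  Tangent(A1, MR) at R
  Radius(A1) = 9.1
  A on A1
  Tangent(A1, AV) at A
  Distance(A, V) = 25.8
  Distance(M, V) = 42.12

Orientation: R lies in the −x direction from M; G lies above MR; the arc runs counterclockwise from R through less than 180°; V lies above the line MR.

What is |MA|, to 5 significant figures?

46.433

Checks: ∠(GR, RM) = 90.00° ✓; |GR| = 9.100 ✓; |GA| = 9.100 ✓; ∠(GA, AV) = 90.00° ✓; |AV| = 25.80 ✓; |MV| = 42.12 ✓.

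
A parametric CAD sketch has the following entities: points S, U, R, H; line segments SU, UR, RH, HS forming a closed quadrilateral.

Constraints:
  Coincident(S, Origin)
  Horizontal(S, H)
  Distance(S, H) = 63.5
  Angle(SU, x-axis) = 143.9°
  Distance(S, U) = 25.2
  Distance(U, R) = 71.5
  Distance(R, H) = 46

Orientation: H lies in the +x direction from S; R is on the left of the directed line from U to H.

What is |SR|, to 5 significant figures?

62.273

Checks: |UR| = 71.50 ✓; |RH| = 46.00 ✓.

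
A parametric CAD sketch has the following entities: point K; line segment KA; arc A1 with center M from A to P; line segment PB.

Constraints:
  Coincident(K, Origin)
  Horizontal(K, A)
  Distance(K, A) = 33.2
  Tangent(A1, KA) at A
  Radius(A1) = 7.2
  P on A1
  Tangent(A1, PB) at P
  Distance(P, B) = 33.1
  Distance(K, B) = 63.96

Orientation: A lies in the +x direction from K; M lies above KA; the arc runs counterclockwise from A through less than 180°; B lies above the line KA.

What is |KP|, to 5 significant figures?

39.842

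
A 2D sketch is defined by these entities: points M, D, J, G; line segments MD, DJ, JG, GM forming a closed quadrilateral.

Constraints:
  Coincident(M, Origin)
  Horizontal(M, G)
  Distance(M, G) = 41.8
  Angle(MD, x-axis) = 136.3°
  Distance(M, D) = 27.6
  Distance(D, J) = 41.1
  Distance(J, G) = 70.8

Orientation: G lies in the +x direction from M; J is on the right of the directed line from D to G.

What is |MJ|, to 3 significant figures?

33.5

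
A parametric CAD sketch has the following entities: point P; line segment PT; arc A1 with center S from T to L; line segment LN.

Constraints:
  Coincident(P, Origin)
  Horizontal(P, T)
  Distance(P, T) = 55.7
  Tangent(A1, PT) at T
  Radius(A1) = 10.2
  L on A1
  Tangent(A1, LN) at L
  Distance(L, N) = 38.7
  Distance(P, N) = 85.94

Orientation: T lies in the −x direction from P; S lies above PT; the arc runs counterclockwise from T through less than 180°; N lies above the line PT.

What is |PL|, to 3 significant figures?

50.6

P is at the origin; P and T share the same y with |PT| = 55.7 and T on the −x side, so T = (-55.7, 0.00). A1 meets PT tangentially, so ST is at right angles to PT, so S = T + (0, 10.2) = (-55.7, 10.2). Since SL ⟂ LN (tangency), |SN| = √(10.2² + 38.7²) = 40.0 regardless of where L sits on A1. So N lies on both circle(P, 85.94) and circle(S, 40.0); the above-PT intersection is N = (-72.2, 46.7). L is the foot of the tangent from N: L = (-47.8, 16.6).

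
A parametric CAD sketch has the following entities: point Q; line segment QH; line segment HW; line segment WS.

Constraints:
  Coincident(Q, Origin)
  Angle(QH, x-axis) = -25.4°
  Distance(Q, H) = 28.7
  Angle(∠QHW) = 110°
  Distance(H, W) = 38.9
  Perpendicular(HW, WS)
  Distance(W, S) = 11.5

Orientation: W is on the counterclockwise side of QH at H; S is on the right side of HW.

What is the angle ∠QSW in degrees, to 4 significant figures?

51.70°

Q is at the origin; QH runs at -25.4° with length 28.7, so H = 28.7·(cos -25.4°, sin -25.4°) = (25.93, -12.31). ∠QHW = 110.0°, so HW runs at -25.4° + (180° − 110.0°) = 44.60° from the x-axis; with |HW| = 38.9, W = H + 38.9·(cos 44.60°, sin 44.60°) = (53.62, 15.00). HW ⟂ WS; with |WS| = 11.5 on the right of HW, S = W + 11.5·(0.7022, -0.7120) = (61.70, 6.815). Then cos ∠QSW = SQ·SW / (|SQ||SW|), giving 51.70°.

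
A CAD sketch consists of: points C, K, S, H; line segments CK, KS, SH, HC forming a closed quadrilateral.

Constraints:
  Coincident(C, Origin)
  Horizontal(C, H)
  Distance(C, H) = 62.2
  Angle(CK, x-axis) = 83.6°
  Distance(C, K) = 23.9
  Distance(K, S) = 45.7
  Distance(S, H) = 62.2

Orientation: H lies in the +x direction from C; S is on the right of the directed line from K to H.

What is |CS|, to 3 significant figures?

22.3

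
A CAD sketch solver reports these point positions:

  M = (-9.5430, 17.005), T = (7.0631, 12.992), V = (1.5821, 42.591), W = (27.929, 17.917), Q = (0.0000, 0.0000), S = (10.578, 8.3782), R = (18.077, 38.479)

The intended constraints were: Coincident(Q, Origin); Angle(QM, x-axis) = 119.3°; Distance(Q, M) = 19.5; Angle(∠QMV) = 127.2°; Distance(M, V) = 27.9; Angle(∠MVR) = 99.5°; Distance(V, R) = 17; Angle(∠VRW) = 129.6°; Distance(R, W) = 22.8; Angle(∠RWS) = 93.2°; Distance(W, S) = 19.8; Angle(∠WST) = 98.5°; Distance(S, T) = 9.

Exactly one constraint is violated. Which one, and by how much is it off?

Distance(S, T) = 9 — off by 3.20.

Q = (0.00, 0.00) ✓; QM at 119.3° ✓; |QM| = 19.50 ✓; ∠QMV = 127.2° ✓; |MV| = 27.90 ✓; ∠MVR = 99.50° ✓; |VR| = 17.00 ✓; ∠VRW = 129.6° ✓; |RW| = 22.80 ✓; ∠RWS = 93.20° ✓; |WS| = 19.80 ✓; ∠WST = 98.50° ✓; |ST| = 5.800 ✗.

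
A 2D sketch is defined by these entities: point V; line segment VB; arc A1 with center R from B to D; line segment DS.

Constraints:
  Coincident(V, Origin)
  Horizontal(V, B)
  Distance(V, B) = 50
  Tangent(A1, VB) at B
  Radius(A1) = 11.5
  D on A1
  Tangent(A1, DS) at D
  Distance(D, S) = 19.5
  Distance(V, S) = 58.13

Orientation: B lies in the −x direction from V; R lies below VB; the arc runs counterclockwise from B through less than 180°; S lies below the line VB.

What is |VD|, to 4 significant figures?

61.94

V is at the origin; V and B share the same y with |VB| = 50.0 and B on the −x side, so B = (-50.00, 0.000). Tangency of A1 to VB means the radius RB is perpendicular to VB, so R = B + (0, -11.5) = (-50.00, -11.50). Since RD ⟂ DS (tangency), |RS| = √(11.5² + 19.5²) = 22.64 regardless of where D sits on A1. So S lies on both circle(V, 58.13) and circle(R, 22.64); the below-VB intersection is S = (-47.18, -33.96). D is the foot of the tangent from S: D = (-59.10, -18.53).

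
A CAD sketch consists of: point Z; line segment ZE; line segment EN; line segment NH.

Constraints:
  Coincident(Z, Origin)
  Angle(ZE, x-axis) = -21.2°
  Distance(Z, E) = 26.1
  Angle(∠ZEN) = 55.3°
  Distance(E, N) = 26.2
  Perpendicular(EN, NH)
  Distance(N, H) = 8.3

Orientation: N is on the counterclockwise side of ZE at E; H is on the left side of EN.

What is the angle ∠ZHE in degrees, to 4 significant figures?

66.82°

Z is at the origin; ZE runs at -21.2° with length 26.1, so E = 26.1·(cos -21.2°, sin -21.2°) = (24.33, -9.438). ∠ZEN = 55.3°, so EN runs at -21.2° + (180° − 55.3°) = 103.5° from the x-axis; with |EN| = 26.2, N = E + 26.2·(cos 103.5°, sin 103.5°) = (18.22, 16.04). EN ⟂ NH; with |NH| = 8.3 on the left of EN, H = N + 8.3·(-0.9724, -0.2334) = (10.15, 14.10). Then cos ∠ZHE = HZ·HE / (|HZ||HE|), giving 66.82°.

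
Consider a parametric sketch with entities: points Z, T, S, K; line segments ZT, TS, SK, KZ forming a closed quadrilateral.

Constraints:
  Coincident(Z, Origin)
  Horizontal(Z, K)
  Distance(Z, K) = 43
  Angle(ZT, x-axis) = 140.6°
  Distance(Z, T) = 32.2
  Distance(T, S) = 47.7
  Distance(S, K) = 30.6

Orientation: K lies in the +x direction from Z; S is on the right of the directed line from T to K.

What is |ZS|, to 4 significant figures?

15.62

Checks: |TS| = 47.70 ✓; |SK| = 30.60 ✓.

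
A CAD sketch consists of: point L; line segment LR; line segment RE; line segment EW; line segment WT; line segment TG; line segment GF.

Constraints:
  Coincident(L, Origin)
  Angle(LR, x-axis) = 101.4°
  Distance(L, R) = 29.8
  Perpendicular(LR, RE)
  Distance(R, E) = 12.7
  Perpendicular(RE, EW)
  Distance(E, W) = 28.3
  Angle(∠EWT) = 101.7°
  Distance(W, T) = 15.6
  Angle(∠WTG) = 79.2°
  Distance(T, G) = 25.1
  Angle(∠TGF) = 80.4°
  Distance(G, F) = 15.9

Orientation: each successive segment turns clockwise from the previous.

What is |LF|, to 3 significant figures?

24.6

L is at the origin; LR runs at 101.4° with length 29.8, so R = (-5.89, 29.2). The perpendicularity gives RE at right angles to LR, so RE runs at 11.4°; with |RE| = 12.7, E = (6.56, 31.7). RE is perpendicular to EW, so EW runs at -78.6°; with |EW| = 28.3, W = (12.2, 3.98). ∠EWT = 101.7° gives WT at -157° from the x-axis; with |WT| = 15.6, T = (-2.20, -2.14). ∠WTG = 79.2° gives TG at 102° from the x-axis; with |TG| = 25.1, G = (-7.54, 22.4). ∠TGF = 80.4° gives GF at 2.70° from the x-axis; with |GF| = 15.9, F = (8.34, 23.1). Then |LF| = |F − L| = 24.6.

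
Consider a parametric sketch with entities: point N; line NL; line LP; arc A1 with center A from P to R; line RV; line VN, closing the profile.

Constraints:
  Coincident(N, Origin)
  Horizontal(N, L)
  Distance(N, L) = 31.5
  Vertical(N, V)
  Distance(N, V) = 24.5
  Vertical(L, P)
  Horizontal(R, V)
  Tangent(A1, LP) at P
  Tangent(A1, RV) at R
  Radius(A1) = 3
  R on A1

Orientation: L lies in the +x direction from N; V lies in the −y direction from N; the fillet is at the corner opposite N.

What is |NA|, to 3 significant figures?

35.7

NV is vertical with |NV| = 24.5 and V on the −y side, so V = (0.00, -24.5). The virtual corner opposite N is at (31.5, -24.5). A1 meets LP tangentially, so AP is at right angles to LP and A1 meets RV tangentially, so AR is at right angles to RV, with radius 3.0, so the center A sits 3.0 in from both sides at A = (28.5, -21.5). Then |NA| = |A − N| = 35.7.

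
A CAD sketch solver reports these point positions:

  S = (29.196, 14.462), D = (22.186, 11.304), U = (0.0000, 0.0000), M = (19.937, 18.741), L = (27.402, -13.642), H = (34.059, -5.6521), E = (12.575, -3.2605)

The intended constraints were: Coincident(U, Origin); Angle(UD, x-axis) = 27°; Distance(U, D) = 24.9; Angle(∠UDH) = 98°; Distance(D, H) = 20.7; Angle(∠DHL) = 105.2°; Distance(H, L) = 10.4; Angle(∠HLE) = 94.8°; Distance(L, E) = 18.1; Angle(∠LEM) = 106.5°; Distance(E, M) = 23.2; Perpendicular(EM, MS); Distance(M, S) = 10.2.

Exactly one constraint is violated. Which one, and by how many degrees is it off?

Perpendicular(EM, MS) — off by 6.30°.

U = (0.00, 0.00) ✓; UD at 27.00° ✓; |UD| = 24.90 ✓; ∠UDH = 98.00° ✓; |DH| = 20.70 ✓; ∠DHL = 105.2° ✓; |HL| = 10.40 ✓; ∠HLE = 94.80° ✓; |LE| = 18.10 ✓; ∠LEM = 106.5° ✓; |EM| = 23.20 ✓; ∠(EM, MS) = 96.30° ✗; |MS| = 10.20 ✓.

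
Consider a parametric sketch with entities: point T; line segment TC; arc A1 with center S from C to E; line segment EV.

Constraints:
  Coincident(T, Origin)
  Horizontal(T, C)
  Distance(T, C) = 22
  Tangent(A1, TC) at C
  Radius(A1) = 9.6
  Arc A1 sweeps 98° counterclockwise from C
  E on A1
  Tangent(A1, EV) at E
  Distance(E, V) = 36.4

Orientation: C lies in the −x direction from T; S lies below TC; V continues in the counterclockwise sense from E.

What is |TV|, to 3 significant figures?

53.9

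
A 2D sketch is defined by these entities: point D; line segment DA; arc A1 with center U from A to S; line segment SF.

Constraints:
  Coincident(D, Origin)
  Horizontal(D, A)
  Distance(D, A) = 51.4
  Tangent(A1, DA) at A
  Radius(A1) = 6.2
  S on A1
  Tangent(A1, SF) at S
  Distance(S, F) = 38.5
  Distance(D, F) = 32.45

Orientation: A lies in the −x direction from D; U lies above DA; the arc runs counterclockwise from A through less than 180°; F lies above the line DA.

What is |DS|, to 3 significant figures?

47.4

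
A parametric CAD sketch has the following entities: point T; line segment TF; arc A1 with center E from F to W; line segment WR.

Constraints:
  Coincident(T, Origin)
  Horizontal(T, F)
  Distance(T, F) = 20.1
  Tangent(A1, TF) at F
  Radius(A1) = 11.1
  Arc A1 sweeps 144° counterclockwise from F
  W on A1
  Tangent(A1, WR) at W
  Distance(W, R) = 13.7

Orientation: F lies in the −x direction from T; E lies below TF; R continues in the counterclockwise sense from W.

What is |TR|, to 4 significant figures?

32.14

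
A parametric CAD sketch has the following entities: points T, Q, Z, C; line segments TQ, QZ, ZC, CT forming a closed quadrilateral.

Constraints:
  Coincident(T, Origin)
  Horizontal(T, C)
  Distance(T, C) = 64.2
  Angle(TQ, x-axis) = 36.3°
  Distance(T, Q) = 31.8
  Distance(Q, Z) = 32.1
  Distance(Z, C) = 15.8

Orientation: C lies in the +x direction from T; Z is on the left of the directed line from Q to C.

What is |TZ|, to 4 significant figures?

59.15

Checks: |QZ| = 32.10 ✓; |ZC| = 15.80 ✓.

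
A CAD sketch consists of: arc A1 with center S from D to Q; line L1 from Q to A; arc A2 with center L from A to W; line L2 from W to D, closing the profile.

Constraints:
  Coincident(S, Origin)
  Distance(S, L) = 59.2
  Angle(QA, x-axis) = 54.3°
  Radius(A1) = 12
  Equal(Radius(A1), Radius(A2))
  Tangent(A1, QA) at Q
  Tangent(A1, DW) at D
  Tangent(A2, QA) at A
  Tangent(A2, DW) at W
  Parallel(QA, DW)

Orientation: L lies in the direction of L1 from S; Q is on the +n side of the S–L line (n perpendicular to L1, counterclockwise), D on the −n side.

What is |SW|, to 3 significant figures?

60.4

The slot axis is L1's direction at 54.3°, so u = (cos 54.3°, sin 54.3°) = (0.584, 0.812) and n = (−sin 54.3°, cos 54.3°) = (-0.812, 0.584). S is at the origin and L lies 59.2 along u from S, so L = 59.2·u = (34.5, 48.1). Tangency of A1 to both parallel lines with radius 12.0 puts Q and D at S ± 12.0·n: Q = (-9.75, 7.00), D = (9.75, -7.00). Equal radii place A and W the same way about L: A = L + 12.0·n = (24.8, 55.1), W = L − 12.0·n = (44.3, 41.1). Then |SW| = |W − S| = 60.4.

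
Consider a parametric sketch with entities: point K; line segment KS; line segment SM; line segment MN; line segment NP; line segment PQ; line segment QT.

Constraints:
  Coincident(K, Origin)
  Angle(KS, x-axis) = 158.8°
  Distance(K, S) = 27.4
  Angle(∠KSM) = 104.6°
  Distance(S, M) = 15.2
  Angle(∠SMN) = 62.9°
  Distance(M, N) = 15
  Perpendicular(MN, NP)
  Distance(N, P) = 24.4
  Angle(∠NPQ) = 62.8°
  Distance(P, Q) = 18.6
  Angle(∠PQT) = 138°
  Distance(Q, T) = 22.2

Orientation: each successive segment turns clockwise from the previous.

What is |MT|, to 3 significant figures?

10.6

K is at the origin; KS runs at 158.8° with length 27.4, so S = (-25.5, 9.91). ∠KSM = 104.6° gives SM at 83.4° from the x-axis; with |SM| = 15.2, M = (-23.8, 25.0). ∠SMN = 62.9° gives MN at -33.7° from the x-axis; with |MN| = 15.0, N = (-11.3, 16.7). MN is perpendicular to NP, so NP runs at -124°; with |NP| = 24.4, P = (-24.9, -3.61). ∠NPQ = 62.8° gives PQ at 119° from the x-axis; with |PQ| = 18.6, Q = (-33.9, 12.6). ∠PQT = 138.0° gives QT at 77.1° from the x-axis; with |QT| = 22.2, T = (-28.9, 34.3). Then |MT| = |T − M| = 10.6.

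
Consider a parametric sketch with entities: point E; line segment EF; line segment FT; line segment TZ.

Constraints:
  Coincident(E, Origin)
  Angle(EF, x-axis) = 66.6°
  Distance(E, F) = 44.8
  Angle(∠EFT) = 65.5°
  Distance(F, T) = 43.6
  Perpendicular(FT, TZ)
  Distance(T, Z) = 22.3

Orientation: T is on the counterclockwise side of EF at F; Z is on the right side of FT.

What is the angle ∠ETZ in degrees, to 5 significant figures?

148.46°

∠EFT = 65.5°, so FT runs at 66.6° + (180° − 65.5°) = 181.10° from the x-axis; with |FT| = 43.6, T = F + 43.6·(cos 181.10°, sin 181.10°) = (-25.800, 40.278). FT is perpendicular to TZ; with |TZ| = 22.3 on the right of FT, Z = T + 22.3·(-0.019197, 0.99982) = (-26.228, 62.574). Then cos ∠ETZ = TE·TZ / (|TE||TZ|), giving 148.46°.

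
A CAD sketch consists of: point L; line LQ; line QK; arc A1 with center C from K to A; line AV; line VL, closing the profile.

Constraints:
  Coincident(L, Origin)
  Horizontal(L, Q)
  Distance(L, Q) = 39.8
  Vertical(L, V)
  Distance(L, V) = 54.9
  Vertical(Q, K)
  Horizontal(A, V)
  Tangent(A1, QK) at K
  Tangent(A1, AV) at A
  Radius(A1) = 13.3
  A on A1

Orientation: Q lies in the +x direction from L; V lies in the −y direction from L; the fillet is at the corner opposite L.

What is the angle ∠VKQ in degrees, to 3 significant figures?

108°

L is at the origin; LQ is horizontal with |LQ| = 39.8 and Q on the +x side, so Q = (39.8, 0.00). LV is vertical with |LV| = 54.9 and V on the −y side, so V = (0.00, -54.9). The virtual corner opposite L is at (39.8, -54.9). Tangency of A1 to QK means the radius CK is perpendicular to QK and since A1 is tangent to AV there, CA ⟂ AV, with radius 13.3, so the center C sits 13.3 in from both sides at C = (26.5, -41.6). That places the tangent points at K = (39.8, -41.6) on QK and A = (26.5, -54.9) on AV. Then cos ∠VKQ = KV·KQ / (|KV||KQ|), giving 108°.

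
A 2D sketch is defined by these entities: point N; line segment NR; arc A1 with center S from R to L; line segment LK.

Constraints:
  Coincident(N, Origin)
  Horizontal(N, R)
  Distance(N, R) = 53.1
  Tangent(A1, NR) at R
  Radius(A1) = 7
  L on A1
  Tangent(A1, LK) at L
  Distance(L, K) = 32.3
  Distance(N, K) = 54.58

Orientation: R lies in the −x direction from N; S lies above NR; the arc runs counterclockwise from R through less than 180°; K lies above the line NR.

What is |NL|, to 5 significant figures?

46.578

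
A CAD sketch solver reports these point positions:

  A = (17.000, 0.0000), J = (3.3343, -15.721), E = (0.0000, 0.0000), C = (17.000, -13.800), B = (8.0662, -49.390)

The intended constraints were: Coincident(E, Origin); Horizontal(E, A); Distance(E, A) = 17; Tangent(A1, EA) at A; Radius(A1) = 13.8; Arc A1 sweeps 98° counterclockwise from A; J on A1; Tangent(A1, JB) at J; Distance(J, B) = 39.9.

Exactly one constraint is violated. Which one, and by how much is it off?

Distance(J, B) = 39.9 — off by 5.90.

E = (0.00, 0.00) ✓; E.y = 0.00, A.y = 0.00 ✓; |EA| = 17.00 ✓; ∠(CA, AE) = 90.00° ✓; |CA| = 13.80 ✓; bearing(C→J) − bearing(C→A) = 98.00° ✓; |CJ| = 13.80 ✓; ∠(CJ, JB) = 90.00° ✓; |JB| = 34.00 ✗.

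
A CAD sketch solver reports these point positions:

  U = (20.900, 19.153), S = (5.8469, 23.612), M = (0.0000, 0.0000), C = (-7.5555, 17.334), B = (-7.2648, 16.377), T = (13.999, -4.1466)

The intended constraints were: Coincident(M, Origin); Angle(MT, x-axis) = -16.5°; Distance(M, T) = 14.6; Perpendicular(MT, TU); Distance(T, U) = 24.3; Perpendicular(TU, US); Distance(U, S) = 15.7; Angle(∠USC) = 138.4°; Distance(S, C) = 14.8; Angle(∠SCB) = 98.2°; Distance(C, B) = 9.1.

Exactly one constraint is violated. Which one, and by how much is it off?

Distance(C, B) = 9.1 — off by 8.10.

M = (0.00, 0.00) ✓; MT at -16.50° ✓; |MT| = 14.60 ✓; ∠(MT, TU) = 90.00° ✓; |TU| = 24.30 ✓; ∠(TU, US) = 90.00° ✓; |US| = 15.70 ✓; ∠USC = 138.4° ✓; |SC| = 14.80 ✓; ∠SCB = 98.20° ✓; |CB| = 1.000 ✗.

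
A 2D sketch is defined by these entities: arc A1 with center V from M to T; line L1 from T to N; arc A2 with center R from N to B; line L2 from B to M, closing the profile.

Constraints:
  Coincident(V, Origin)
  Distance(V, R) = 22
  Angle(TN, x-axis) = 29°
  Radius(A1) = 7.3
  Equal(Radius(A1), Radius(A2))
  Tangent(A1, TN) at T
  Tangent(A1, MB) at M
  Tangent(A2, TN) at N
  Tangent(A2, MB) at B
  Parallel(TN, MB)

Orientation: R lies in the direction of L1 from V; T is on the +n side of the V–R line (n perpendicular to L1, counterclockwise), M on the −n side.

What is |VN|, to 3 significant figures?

23.2

Tangency of A1 to both parallel lines with radius 7.3 puts T and M at V ± 7.3·n: T = (-3.54, 6.38), M = (3.54, -6.38). Equal radii place N and B the same way about R: N = R + 7.3·n = (15.7, 17.1), B = R − 7.3·n = (22.8, 4.28). Then |VN| = |N − V| = 23.2.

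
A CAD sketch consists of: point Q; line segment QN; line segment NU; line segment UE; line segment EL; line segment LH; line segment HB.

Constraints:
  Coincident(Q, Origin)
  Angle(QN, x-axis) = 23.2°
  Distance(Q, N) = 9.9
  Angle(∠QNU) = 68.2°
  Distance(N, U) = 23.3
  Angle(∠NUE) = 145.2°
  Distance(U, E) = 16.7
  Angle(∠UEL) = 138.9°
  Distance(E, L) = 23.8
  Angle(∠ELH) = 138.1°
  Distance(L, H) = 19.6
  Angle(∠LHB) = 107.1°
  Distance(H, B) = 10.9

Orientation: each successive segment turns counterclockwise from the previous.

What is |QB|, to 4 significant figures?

43.27

Q is at the origin; QN runs at 23.2° with length 9.9, so N = (9.099, 3.900). ∠QNU = 68.2° gives NU at 135.0° from the x-axis; with |NU| = 23.3, U = (-7.376, 20.38). ∠NUE = 145.2° gives UE at 169.8° from the x-axis; with |UE| = 16.7, E = (-23.81, 23.33). ∠UEL = 138.9° gives EL at -149.1° from the x-axis; with |EL| = 23.8, L = (-44.23, 11.11). ∠ELH = 138.1° gives LH at -107.2° from the x-axis; with |LH| = 19.6, H = (-50.03, -7.613). ∠LHB = 107.1° gives HB at -34.30° from the x-axis; with |HB| = 10.9, B = (-41.03, -13.76). Then |QB| = |B − Q| = 43.27.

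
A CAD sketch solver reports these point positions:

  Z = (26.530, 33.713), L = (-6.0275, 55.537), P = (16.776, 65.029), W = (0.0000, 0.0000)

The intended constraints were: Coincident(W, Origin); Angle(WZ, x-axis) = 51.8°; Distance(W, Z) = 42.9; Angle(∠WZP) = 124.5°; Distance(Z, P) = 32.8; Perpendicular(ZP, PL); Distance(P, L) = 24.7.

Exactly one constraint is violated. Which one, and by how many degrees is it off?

Perpendicular(ZP, PL) — off by 5.30°.

W = (0.00, 0.00) ✓; WZ at 51.80° ✓; |WZ| = 42.90 ✓; ∠WZP = 124.5° ✓; |ZP| = 32.80 ✓; ∠(ZP, PL) = 95.30° ✗; |PL| = 24.70 ✓.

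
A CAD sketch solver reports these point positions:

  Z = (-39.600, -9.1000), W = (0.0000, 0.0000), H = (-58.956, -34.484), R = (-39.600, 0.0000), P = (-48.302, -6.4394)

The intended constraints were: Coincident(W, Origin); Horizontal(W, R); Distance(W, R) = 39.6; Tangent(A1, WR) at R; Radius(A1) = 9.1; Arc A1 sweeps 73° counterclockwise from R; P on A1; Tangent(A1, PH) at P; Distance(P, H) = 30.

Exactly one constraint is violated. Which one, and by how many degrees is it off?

Tangent(A1, PH) at P — off by 3.80°.

W = (0.00, 0.00) ✓; W.y = 0.00, R.y = 0.00 ✓; |WR| = 39.60 ✓; ∠(ZR, RW) = 90.00° ✓; |ZR| = 9.100 ✓; bearing(Z→P) − bearing(Z→R) = 73.00° ✓; |ZP| = 9.100 ✓; ∠(ZP, PH) = 93.80° ✗; |PH| = 30.00 ✓.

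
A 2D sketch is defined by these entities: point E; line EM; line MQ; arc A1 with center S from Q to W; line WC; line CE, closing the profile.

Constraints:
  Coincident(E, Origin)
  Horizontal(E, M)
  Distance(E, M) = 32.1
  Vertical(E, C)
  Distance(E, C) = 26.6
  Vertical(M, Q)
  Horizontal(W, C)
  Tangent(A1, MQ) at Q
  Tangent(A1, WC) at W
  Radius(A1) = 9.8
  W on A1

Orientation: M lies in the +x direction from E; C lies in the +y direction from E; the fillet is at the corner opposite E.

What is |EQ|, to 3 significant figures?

36.2

E is at the origin; EM is horizontal with |EM| = 32.1 and M on the +x side, so M = (32.1, 0.00). E and C share the same x with |EC| = 26.6 and C on the +y side, so C = (0.00, 26.6). The virtual corner opposite E is at (32.1, 26.6). The tangent condition forces SQ to be normal to MQ and A1 meets WC tangentially, so SW is at right angles to WC, with radius 9.8, so the center S sits 9.8 in from both sides at S = (22.3, 16.8). That places the tangent points at Q = (32.1, 16.8) on MQ and W = (22.3, 26.6) on WC. Then |EQ| = |Q − E| = 36.2.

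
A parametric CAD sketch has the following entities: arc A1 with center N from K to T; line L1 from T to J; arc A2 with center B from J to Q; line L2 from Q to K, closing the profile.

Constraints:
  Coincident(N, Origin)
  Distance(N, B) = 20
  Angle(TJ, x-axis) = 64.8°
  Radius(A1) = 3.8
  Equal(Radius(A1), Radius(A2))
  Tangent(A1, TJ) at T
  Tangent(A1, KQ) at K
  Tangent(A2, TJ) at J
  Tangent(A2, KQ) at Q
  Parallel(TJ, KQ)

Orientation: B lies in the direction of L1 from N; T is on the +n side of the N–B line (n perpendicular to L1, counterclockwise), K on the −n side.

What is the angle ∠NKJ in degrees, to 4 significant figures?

69.19°

The slot axis is L1's direction at 64.8°, so u = (cos 64.8°, sin 64.8°) = (0.4258, 0.9048) and n = (−sin 64.8°, cos 64.8°) = (-0.9048, 0.4258). N is at the origin and B lies 20.0 along u from N, so B = 20.0·u = (8.516, 18.10). Tangency of A1 to both parallel lines with radius 3.8 puts T and K at N ± 3.8·n: T = (-3.438, 1.618), K = (3.438, -1.618). Equal radii place J and Q the same way about B: J = B + 3.8·n = (5.077, 19.71), Q = B − 3.8·n = (11.95, 16.48). Then cos ∠NKJ = KN·KJ / (|KN||KJ|), giving 69.19°.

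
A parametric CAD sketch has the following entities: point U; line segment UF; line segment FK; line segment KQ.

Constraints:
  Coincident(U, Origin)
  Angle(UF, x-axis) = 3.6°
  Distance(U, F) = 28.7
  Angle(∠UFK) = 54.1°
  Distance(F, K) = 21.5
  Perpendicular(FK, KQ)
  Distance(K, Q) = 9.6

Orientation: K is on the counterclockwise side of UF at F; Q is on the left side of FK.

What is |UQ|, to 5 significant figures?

14.425

∠UFK = 54.1°, so FK runs at 3.6° + (180° − 54.1°) = 129.50° from the x-axis; with |FK| = 21.5, K = F + 21.5·(cos 129.50°, sin 129.50°) = (14.968, 18.392). FK is perpendicular to KQ; with |KQ| = 9.6 on the left of FK, Q = K + 9.6·(-0.77162, -0.63608) = (7.5601, 12.286). Then |UQ| = |Q − U| = 14.425.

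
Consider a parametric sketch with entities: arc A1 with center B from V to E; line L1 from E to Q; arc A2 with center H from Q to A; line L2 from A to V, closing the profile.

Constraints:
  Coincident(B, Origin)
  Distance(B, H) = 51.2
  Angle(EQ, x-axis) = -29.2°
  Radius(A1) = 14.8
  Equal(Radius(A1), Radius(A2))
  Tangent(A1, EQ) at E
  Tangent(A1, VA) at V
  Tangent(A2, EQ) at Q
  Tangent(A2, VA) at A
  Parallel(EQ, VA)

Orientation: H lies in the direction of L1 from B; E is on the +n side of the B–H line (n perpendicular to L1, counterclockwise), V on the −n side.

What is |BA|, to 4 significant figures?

53.30

The slot axis is L1's direction at -29.2°, so u = (cos -29.2°, sin -29.2°) = (0.8729, -0.4879) and n = (−sin -29.2°, cos -29.2°) = (0.4879, 0.8729). B is at the origin and H lies 51.2 along u from B, so H = 51.2·u = (44.69, -24.98). Tangency of A1 to both parallel lines with radius 14.8 puts E and V at B ± 14.8·n: E = (7.220, 12.92), V = (-7.220, -12.92). Equal radii place Q and A the same way about H: Q = H + 14.8·n = (51.91, -12.06), A = H − 14.8·n = (37.47, -37.90). Then |BA| = |A − B| = 53.30.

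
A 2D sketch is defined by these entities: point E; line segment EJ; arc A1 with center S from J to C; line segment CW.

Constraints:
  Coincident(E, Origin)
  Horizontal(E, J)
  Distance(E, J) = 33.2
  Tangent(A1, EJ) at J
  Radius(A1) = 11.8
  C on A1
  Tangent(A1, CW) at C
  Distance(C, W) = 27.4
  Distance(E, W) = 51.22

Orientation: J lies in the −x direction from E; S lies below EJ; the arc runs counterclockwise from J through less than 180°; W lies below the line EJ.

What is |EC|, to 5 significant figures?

46.906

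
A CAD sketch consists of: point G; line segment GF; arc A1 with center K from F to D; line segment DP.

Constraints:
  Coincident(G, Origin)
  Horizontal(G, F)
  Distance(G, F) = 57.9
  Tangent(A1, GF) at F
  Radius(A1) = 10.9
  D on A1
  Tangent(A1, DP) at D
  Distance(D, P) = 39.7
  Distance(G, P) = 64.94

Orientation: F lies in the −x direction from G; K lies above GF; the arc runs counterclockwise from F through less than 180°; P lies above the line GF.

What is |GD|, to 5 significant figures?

48.051

G is at the origin; GF is horizontal with |GF| = 57.9 and F on the −x side, so F = (-57.900, 0.0000). Tangency of A1 to GF means the radius KF is perpendicular to GF, so K = F + (0, 10.9) = (-57.900, 10.900). Since KD ⟂ DP (tangency), |KP| = √(10.9² + 39.7²) = 41.169 regardless of where D sits on A1. So P lies on both circle(G, 64.94) and circle(K, 41.169); the above-GF intersection is P = (-42.517, 49.087). D is the foot of the tangent from P: D = (-47.072, 9.6493).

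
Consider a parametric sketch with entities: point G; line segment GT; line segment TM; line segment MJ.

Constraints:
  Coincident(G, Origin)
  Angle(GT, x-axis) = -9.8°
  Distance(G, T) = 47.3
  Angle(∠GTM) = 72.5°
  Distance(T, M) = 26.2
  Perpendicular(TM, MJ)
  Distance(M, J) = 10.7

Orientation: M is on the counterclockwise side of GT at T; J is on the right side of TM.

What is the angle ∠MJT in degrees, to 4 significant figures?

67.79°

G is at the origin; GT runs at -9.8° with length 47.3, so T = 47.3·(cos -9.8°, sin -9.8°) = (46.61, -8.051). ∠GTM = 72.5°, so TM runs at -9.8° + (180° − 72.5°) = 97.70° from the x-axis; with |TM| = 26.2, M = T + 26.2·(cos 97.70°, sin 97.70°) = (43.10, 17.91). TM ⟂ MJ; with |MJ| = 10.7 on the right of TM, J = M + 10.7·(0.9910, 0.1340) = (53.70, 19.35). Then cos ∠MJT = JM·JT / (|JM||JT|), giving 67.79°.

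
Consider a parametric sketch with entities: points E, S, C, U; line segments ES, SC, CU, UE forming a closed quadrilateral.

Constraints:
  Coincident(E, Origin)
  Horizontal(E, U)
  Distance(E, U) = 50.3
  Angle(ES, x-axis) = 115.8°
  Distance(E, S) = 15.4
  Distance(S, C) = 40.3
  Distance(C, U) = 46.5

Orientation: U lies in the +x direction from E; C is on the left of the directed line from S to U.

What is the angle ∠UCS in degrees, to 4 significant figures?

84.72°

Checks: E = (0.00, 0.00) ✓; |SC| = 40.30 ✓; |CU| = 46.50 ✓.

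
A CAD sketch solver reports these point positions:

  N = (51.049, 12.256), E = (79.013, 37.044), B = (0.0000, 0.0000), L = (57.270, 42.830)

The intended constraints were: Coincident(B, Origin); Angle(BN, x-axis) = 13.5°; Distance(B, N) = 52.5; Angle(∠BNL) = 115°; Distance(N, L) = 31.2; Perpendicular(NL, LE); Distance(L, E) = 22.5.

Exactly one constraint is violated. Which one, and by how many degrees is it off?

Perpendicular(NL, LE) — off by 3.40°.

B = (0.00, 0.00) ✓; BN at 13.50° ✓; |BN| = 52.50 ✓; ∠BNL = 115.0° ✓; |NL| = 31.20 ✓; ∠(NL, LE) = 93.40° ✗; |LE| = 22.50 ✓.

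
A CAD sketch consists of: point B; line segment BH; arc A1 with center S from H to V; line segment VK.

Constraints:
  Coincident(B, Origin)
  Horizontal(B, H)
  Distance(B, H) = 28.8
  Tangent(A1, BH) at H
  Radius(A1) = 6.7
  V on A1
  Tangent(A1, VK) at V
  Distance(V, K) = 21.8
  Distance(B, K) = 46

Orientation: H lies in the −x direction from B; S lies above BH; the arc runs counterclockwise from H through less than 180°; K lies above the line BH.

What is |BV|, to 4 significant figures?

25.72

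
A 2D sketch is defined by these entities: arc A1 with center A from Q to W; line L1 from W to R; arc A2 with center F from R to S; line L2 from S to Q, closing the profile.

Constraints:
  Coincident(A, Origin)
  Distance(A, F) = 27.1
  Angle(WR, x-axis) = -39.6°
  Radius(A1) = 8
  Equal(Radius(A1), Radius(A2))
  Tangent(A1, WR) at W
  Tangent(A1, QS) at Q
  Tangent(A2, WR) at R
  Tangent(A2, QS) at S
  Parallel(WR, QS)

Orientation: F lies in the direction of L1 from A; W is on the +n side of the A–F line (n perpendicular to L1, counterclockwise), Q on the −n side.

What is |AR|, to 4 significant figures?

28.26

Tangency of A1 to both parallel lines with radius 8.0 puts W and Q at A ± 8.0·n: W = (5.099, 6.164), Q = (-5.099, -6.164). Equal radii place R and S the same way about F: R = F + 8.0·n = (25.98, -11.11), S = F − 8.0·n = (15.78, -23.44). Then |AR| = |R − A| = 28.26.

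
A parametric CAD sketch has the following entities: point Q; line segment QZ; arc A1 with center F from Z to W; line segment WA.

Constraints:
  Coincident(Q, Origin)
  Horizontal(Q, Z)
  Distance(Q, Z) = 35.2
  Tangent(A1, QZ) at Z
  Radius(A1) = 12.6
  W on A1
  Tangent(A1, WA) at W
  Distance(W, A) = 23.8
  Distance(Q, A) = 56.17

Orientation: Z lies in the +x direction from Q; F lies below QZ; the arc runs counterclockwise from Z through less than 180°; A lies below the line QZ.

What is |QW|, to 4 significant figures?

32.67

Checks: ∠(FZ, ZQ) = 90.00° ✓; |FZ| = 12.60 ✓; |FW| = 12.60 ✓; ∠(FW, WA) = 90.00° ✓; |WA| = 23.80 ✓; |QA| = 56.17 ✓.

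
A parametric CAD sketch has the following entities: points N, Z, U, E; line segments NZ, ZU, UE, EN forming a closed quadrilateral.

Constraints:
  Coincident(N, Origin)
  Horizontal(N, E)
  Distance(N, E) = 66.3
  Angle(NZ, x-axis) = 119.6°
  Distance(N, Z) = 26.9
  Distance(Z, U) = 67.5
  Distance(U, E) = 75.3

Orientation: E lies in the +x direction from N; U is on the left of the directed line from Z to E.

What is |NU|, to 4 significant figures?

78.09

Checks: |ZU| = 67.50 ✓; |UE| = 75.30 ✓.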